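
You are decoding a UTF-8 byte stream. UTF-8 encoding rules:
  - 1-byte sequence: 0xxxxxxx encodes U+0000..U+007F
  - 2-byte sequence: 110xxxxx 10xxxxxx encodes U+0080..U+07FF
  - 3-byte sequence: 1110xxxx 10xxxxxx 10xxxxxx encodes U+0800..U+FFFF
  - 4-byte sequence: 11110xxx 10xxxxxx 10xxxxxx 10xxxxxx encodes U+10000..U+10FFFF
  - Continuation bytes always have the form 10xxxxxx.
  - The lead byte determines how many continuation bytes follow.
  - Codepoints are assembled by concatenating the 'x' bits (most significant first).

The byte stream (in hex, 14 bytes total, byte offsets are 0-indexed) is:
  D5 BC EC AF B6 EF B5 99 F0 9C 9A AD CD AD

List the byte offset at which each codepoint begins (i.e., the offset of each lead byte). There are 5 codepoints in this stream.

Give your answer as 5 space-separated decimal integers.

Byte[0]=D5: 2-byte lead, need 1 cont bytes. acc=0x15
Byte[1]=BC: continuation. acc=(acc<<6)|0x3C=0x57C
Completed: cp=U+057C (starts at byte 0)
Byte[2]=EC: 3-byte lead, need 2 cont bytes. acc=0xC
Byte[3]=AF: continuation. acc=(acc<<6)|0x2F=0x32F
Byte[4]=B6: continuation. acc=(acc<<6)|0x36=0xCBF6
Completed: cp=U+CBF6 (starts at byte 2)
Byte[5]=EF: 3-byte lead, need 2 cont bytes. acc=0xF
Byte[6]=B5: continuation. acc=(acc<<6)|0x35=0x3F5
Byte[7]=99: continuation. acc=(acc<<6)|0x19=0xFD59
Completed: cp=U+FD59 (starts at byte 5)
Byte[8]=F0: 4-byte lead, need 3 cont bytes. acc=0x0
Byte[9]=9C: continuation. acc=(acc<<6)|0x1C=0x1C
Byte[10]=9A: continuation. acc=(acc<<6)|0x1A=0x71A
Byte[11]=AD: continuation. acc=(acc<<6)|0x2D=0x1C6AD
Completed: cp=U+1C6AD (starts at byte 8)
Byte[12]=CD: 2-byte lead, need 1 cont bytes. acc=0xD
Byte[13]=AD: continuation. acc=(acc<<6)|0x2D=0x36D
Completed: cp=U+036D (starts at byte 12)

Answer: 0 2 5 8 12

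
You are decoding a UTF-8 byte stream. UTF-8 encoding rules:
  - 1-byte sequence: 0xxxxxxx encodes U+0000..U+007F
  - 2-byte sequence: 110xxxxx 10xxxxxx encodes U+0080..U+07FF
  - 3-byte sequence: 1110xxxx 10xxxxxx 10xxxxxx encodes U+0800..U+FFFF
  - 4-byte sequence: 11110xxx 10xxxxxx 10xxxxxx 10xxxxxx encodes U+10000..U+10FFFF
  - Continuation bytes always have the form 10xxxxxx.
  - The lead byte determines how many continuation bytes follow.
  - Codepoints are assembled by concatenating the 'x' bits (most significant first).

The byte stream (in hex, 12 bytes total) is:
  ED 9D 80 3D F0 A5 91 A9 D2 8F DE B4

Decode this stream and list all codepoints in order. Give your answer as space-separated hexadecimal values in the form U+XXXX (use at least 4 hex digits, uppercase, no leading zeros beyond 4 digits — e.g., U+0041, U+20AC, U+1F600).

Answer: U+D740 U+003D U+25469 U+048F U+07B4

Derivation:
Byte[0]=ED: 3-byte lead, need 2 cont bytes. acc=0xD
Byte[1]=9D: continuation. acc=(acc<<6)|0x1D=0x35D
Byte[2]=80: continuation. acc=(acc<<6)|0x00=0xD740
Completed: cp=U+D740 (starts at byte 0)
Byte[3]=3D: 1-byte ASCII. cp=U+003D
Byte[4]=F0: 4-byte lead, need 3 cont bytes. acc=0x0
Byte[5]=A5: continuation. acc=(acc<<6)|0x25=0x25
Byte[6]=91: continuation. acc=(acc<<6)|0x11=0x951
Byte[7]=A9: continuation. acc=(acc<<6)|0x29=0x25469
Completed: cp=U+25469 (starts at byte 4)
Byte[8]=D2: 2-byte lead, need 1 cont bytes. acc=0x12
Byte[9]=8F: continuation. acc=(acc<<6)|0x0F=0x48F
Completed: cp=U+048F (starts at byte 8)
Byte[10]=DE: 2-byte lead, need 1 cont bytes. acc=0x1E
Byte[11]=B4: continuation. acc=(acc<<6)|0x34=0x7B4
Completed: cp=U+07B4 (starts at byte 10)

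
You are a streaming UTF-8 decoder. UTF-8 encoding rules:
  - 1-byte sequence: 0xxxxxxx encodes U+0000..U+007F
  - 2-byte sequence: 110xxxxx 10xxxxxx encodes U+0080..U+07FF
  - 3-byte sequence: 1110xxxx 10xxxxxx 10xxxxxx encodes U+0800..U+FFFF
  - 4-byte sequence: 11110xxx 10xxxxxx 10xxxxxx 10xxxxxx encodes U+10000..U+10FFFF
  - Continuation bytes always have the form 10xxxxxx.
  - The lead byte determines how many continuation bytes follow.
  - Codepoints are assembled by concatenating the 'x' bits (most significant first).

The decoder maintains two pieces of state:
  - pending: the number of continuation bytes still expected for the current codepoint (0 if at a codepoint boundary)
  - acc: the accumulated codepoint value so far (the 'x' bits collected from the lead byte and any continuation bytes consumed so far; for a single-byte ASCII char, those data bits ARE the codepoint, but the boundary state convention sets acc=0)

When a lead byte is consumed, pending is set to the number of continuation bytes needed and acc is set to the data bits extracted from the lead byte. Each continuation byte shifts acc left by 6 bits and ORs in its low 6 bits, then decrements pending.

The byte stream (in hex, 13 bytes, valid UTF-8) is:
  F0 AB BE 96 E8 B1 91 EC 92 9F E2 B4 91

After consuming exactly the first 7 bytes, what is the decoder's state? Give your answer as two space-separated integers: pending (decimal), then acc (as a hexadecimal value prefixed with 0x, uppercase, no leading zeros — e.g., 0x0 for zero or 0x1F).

Byte[0]=F0: 4-byte lead. pending=3, acc=0x0
Byte[1]=AB: continuation. acc=(acc<<6)|0x2B=0x2B, pending=2
Byte[2]=BE: continuation. acc=(acc<<6)|0x3E=0xAFE, pending=1
Byte[3]=96: continuation. acc=(acc<<6)|0x16=0x2BF96, pending=0
Byte[4]=E8: 3-byte lead. pending=2, acc=0x8
Byte[5]=B1: continuation. acc=(acc<<6)|0x31=0x231, pending=1
Byte[6]=91: continuation. acc=(acc<<6)|0x11=0x8C51, pending=0

Answer: 0 0x8C51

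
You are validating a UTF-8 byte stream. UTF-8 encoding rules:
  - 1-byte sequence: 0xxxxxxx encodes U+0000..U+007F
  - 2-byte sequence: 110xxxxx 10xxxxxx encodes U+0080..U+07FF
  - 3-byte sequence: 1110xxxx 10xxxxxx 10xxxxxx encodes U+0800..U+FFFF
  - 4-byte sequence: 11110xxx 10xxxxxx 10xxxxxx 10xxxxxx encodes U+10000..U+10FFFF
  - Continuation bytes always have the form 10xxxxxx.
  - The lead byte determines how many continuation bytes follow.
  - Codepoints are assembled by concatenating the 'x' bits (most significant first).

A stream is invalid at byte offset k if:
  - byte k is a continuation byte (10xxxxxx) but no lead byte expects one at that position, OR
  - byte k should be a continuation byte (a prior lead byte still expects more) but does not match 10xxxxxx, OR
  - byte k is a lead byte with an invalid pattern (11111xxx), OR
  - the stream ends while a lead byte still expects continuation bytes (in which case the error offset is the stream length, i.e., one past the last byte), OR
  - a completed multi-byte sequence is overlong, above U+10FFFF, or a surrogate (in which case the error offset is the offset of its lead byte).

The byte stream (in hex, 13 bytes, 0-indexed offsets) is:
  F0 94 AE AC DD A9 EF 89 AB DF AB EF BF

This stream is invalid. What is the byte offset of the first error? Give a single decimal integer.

Byte[0]=F0: 4-byte lead, need 3 cont bytes. acc=0x0
Byte[1]=94: continuation. acc=(acc<<6)|0x14=0x14
Byte[2]=AE: continuation. acc=(acc<<6)|0x2E=0x52E
Byte[3]=AC: continuation. acc=(acc<<6)|0x2C=0x14BAC
Completed: cp=U+14BAC (starts at byte 0)
Byte[4]=DD: 2-byte lead, need 1 cont bytes. acc=0x1D
Byte[5]=A9: continuation. acc=(acc<<6)|0x29=0x769
Completed: cp=U+0769 (starts at byte 4)
Byte[6]=EF: 3-byte lead, need 2 cont bytes. acc=0xF
Byte[7]=89: continuation. acc=(acc<<6)|0x09=0x3C9
Byte[8]=AB: continuation. acc=(acc<<6)|0x2B=0xF26B
Completed: cp=U+F26B (starts at byte 6)
Byte[9]=DF: 2-byte lead, need 1 cont bytes. acc=0x1F
Byte[10]=AB: continuation. acc=(acc<<6)|0x2B=0x7EB
Completed: cp=U+07EB (starts at byte 9)
Byte[11]=EF: 3-byte lead, need 2 cont bytes. acc=0xF
Byte[12]=BF: continuation. acc=(acc<<6)|0x3F=0x3FF
Byte[13]: stream ended, expected continuation. INVALID

Answer: 13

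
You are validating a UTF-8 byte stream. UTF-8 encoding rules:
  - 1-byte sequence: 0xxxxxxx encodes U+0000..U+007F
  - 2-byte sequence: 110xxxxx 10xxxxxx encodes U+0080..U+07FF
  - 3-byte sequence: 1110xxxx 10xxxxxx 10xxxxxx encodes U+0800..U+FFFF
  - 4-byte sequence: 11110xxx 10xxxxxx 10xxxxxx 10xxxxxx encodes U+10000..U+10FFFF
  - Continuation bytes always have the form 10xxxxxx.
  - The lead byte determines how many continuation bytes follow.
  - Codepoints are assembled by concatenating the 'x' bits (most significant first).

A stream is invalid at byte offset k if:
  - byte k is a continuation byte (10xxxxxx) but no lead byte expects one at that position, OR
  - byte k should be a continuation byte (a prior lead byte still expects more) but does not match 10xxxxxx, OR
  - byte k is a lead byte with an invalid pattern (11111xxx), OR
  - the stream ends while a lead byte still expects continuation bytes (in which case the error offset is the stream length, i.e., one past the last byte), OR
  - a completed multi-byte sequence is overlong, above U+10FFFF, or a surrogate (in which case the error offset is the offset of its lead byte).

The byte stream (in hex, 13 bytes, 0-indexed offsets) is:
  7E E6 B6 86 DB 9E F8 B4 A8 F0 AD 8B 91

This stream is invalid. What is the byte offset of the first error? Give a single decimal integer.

Byte[0]=7E: 1-byte ASCII. cp=U+007E
Byte[1]=E6: 3-byte lead, need 2 cont bytes. acc=0x6
Byte[2]=B6: continuation. acc=(acc<<6)|0x36=0x1B6
Byte[3]=86: continuation. acc=(acc<<6)|0x06=0x6D86
Completed: cp=U+6D86 (starts at byte 1)
Byte[4]=DB: 2-byte lead, need 1 cont bytes. acc=0x1B
Byte[5]=9E: continuation. acc=(acc<<6)|0x1E=0x6DE
Completed: cp=U+06DE (starts at byte 4)
Byte[6]=F8: INVALID lead byte (not 0xxx/110x/1110/11110)

Answer: 6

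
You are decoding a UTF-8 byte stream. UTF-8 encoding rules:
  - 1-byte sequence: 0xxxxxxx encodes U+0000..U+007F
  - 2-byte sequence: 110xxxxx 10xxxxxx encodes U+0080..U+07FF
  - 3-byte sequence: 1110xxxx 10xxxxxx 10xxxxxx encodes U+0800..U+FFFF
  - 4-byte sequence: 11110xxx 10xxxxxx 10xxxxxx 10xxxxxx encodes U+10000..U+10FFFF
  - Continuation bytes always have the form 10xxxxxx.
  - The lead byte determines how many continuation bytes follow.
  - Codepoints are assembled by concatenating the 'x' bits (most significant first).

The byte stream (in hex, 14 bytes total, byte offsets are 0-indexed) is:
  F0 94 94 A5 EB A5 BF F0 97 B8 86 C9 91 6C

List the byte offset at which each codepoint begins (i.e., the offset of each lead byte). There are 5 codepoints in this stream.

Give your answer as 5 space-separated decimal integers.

Byte[0]=F0: 4-byte lead, need 3 cont bytes. acc=0x0
Byte[1]=94: continuation. acc=(acc<<6)|0x14=0x14
Byte[2]=94: continuation. acc=(acc<<6)|0x14=0x514
Byte[3]=A5: continuation. acc=(acc<<6)|0x25=0x14525
Completed: cp=U+14525 (starts at byte 0)
Byte[4]=EB: 3-byte lead, need 2 cont bytes. acc=0xB
Byte[5]=A5: continuation. acc=(acc<<6)|0x25=0x2E5
Byte[6]=BF: continuation. acc=(acc<<6)|0x3F=0xB97F
Completed: cp=U+B97F (starts at byte 4)
Byte[7]=F0: 4-byte lead, need 3 cont bytes. acc=0x0
Byte[8]=97: continuation. acc=(acc<<6)|0x17=0x17
Byte[9]=B8: continuation. acc=(acc<<6)|0x38=0x5F8
Byte[10]=86: continuation. acc=(acc<<6)|0x06=0x17E06
Completed: cp=U+17E06 (starts at byte 7)
Byte[11]=C9: 2-byte lead, need 1 cont bytes. acc=0x9
Byte[12]=91: continuation. acc=(acc<<6)|0x11=0x251
Completed: cp=U+0251 (starts at byte 11)
Byte[13]=6C: 1-byte ASCII. cp=U+006C

Answer: 0 4 7 11 13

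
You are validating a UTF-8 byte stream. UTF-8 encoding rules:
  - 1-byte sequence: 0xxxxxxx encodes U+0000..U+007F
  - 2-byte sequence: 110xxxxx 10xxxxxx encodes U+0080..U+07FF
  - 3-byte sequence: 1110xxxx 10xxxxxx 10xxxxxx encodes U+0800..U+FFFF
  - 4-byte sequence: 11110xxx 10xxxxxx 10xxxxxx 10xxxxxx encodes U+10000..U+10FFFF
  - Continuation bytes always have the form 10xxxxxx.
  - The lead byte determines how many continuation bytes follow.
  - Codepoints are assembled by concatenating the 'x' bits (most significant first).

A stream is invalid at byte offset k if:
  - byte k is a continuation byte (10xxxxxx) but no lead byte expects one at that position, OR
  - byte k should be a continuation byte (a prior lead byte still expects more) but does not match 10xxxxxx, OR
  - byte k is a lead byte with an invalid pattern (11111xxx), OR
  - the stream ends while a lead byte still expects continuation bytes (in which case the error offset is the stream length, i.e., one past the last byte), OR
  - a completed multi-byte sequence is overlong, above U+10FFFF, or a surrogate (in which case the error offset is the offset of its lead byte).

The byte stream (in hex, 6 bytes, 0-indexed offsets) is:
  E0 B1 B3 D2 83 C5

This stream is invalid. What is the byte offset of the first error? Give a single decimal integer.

Answer: 6

Derivation:
Byte[0]=E0: 3-byte lead, need 2 cont bytes. acc=0x0
Byte[1]=B1: continuation. acc=(acc<<6)|0x31=0x31
Byte[2]=B3: continuation. acc=(acc<<6)|0x33=0xC73
Completed: cp=U+0C73 (starts at byte 0)
Byte[3]=D2: 2-byte lead, need 1 cont bytes. acc=0x12
Byte[4]=83: continuation. acc=(acc<<6)|0x03=0x483
Completed: cp=U+0483 (starts at byte 3)
Byte[5]=C5: 2-byte lead, need 1 cont bytes. acc=0x5
Byte[6]: stream ended, expected continuation. INVALID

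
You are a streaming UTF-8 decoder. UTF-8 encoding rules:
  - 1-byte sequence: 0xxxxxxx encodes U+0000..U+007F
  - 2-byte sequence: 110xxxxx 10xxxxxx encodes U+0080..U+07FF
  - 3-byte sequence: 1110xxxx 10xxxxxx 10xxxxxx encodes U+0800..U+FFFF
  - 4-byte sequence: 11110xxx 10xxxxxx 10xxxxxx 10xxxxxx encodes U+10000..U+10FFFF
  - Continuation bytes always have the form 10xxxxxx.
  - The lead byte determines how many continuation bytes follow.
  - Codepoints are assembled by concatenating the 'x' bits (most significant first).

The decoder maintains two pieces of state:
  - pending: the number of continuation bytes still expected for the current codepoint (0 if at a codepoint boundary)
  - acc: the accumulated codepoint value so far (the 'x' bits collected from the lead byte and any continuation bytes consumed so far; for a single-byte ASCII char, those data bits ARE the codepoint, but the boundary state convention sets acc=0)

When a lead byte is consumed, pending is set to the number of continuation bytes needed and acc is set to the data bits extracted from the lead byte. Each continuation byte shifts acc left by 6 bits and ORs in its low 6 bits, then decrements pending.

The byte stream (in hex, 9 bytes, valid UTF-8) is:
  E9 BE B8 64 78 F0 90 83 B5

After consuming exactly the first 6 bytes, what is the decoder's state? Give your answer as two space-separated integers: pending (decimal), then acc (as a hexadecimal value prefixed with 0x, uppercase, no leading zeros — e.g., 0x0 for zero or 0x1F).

Byte[0]=E9: 3-byte lead. pending=2, acc=0x9
Byte[1]=BE: continuation. acc=(acc<<6)|0x3E=0x27E, pending=1
Byte[2]=B8: continuation. acc=(acc<<6)|0x38=0x9FB8, pending=0
Byte[3]=64: 1-byte. pending=0, acc=0x0
Byte[4]=78: 1-byte. pending=0, acc=0x0
Byte[5]=F0: 4-byte lead. pending=3, acc=0x0

Answer: 3 0x0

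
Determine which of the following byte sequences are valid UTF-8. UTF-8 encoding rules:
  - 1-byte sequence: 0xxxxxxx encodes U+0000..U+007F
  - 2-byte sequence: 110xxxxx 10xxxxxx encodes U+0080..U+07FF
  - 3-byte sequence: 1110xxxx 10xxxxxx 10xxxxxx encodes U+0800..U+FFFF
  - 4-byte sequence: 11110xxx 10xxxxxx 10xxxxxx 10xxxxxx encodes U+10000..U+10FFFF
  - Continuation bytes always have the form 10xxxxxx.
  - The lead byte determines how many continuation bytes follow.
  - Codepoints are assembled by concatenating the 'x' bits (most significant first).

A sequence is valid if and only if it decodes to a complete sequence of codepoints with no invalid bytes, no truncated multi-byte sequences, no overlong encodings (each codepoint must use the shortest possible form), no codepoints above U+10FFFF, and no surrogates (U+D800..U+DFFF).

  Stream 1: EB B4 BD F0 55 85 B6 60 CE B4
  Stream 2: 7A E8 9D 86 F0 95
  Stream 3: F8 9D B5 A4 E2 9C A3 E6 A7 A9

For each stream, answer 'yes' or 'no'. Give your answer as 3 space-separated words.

Answer: no no no

Derivation:
Stream 1: error at byte offset 4. INVALID
Stream 2: error at byte offset 6. INVALID
Stream 3: error at byte offset 0. INVALID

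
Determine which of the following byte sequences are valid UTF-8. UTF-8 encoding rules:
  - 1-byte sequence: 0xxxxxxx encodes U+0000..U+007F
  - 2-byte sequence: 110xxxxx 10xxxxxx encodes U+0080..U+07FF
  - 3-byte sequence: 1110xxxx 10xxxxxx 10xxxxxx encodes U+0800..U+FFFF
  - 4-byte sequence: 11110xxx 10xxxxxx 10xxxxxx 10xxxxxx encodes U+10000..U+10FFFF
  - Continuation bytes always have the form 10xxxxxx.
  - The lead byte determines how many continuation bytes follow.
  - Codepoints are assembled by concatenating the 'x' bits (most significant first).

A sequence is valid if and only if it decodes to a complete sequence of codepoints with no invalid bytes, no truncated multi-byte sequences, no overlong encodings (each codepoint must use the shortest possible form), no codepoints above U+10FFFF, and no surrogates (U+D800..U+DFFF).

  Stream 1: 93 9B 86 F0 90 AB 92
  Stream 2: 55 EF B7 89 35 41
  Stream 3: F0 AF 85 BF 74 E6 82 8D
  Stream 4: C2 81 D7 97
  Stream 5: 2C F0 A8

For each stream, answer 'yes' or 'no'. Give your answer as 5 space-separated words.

Answer: no yes yes yes no

Derivation:
Stream 1: error at byte offset 0. INVALID
Stream 2: decodes cleanly. VALID
Stream 3: decodes cleanly. VALID
Stream 4: decodes cleanly. VALID
Stream 5: error at byte offset 3. INVALID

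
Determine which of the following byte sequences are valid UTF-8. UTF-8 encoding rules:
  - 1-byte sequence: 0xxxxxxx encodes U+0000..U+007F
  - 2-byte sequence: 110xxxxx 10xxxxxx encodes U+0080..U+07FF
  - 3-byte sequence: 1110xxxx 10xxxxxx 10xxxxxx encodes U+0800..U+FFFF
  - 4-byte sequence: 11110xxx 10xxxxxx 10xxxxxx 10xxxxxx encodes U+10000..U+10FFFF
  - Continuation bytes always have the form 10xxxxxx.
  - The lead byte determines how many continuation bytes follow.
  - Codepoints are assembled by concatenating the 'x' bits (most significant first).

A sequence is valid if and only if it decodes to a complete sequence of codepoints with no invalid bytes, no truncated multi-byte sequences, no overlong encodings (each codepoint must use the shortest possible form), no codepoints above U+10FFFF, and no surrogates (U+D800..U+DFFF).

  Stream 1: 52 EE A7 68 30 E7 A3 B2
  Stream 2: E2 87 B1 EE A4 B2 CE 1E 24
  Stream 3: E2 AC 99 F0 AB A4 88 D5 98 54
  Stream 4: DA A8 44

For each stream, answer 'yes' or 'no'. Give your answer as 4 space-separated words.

Answer: no no yes yes

Derivation:
Stream 1: error at byte offset 3. INVALID
Stream 2: error at byte offset 7. INVALID
Stream 3: decodes cleanly. VALID
Stream 4: decodes cleanly. VALID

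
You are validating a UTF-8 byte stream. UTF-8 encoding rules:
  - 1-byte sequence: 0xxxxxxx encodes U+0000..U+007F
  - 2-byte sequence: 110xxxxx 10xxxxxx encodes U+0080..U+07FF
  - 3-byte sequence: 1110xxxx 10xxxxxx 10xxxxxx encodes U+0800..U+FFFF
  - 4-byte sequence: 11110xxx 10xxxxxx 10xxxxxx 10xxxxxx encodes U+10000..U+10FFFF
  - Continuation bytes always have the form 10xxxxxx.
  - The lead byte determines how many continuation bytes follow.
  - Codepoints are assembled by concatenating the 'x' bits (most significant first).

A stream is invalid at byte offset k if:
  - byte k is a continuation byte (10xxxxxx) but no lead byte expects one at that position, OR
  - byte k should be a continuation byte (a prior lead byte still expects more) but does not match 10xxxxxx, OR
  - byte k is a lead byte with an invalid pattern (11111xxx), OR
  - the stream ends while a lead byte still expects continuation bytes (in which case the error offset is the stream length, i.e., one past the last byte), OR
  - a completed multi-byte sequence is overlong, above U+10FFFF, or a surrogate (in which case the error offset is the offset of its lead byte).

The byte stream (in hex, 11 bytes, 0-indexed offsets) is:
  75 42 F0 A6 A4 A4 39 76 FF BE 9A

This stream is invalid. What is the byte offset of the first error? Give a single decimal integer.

Answer: 8

Derivation:
Byte[0]=75: 1-byte ASCII. cp=U+0075
Byte[1]=42: 1-byte ASCII. cp=U+0042
Byte[2]=F0: 4-byte lead, need 3 cont bytes. acc=0x0
Byte[3]=A6: continuation. acc=(acc<<6)|0x26=0x26
Byte[4]=A4: continuation. acc=(acc<<6)|0x24=0x9A4
Byte[5]=A4: continuation. acc=(acc<<6)|0x24=0x26924
Completed: cp=U+26924 (starts at byte 2)
Byte[6]=39: 1-byte ASCII. cp=U+0039
Byte[7]=76: 1-byte ASCII. cp=U+0076
Byte[8]=FF: INVALID lead byte (not 0xxx/110x/1110/11110)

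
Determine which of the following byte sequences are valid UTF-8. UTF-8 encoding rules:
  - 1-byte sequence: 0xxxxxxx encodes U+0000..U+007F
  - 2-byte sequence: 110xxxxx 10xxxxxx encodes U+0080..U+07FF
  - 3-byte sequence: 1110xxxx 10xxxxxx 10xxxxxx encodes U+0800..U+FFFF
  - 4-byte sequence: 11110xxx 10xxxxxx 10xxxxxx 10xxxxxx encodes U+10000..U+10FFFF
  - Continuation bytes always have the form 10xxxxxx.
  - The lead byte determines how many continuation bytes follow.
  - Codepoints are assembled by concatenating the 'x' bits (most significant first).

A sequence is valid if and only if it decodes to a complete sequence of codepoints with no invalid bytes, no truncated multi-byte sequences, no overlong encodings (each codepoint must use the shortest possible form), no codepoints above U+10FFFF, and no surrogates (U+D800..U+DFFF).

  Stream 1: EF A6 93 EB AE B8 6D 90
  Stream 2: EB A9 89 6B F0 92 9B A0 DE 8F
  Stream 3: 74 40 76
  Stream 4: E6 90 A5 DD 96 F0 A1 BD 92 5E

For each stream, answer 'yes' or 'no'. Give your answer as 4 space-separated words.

Stream 1: error at byte offset 7. INVALID
Stream 2: decodes cleanly. VALID
Stream 3: decodes cleanly. VALID
Stream 4: decodes cleanly. VALID

Answer: no yes yes yes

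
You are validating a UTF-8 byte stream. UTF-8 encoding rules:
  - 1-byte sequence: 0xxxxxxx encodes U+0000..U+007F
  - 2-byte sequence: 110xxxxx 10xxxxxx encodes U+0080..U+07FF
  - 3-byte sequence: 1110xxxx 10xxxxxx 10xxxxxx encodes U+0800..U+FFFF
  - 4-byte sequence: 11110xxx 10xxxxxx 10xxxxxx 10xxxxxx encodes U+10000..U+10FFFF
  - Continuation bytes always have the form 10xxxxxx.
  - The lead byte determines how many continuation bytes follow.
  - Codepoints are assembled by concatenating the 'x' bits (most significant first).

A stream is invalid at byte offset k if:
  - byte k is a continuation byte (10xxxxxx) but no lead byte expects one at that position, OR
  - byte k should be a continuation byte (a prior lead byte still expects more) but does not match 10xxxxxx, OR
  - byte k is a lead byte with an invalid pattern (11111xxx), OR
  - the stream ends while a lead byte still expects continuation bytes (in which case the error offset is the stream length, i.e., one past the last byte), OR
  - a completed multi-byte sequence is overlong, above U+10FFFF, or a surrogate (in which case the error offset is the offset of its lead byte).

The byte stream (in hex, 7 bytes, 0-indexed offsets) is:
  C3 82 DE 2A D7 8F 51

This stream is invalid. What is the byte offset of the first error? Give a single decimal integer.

Answer: 3

Derivation:
Byte[0]=C3: 2-byte lead, need 1 cont bytes. acc=0x3
Byte[1]=82: continuation. acc=(acc<<6)|0x02=0xC2
Completed: cp=U+00C2 (starts at byte 0)
Byte[2]=DE: 2-byte lead, need 1 cont bytes. acc=0x1E
Byte[3]=2A: expected 10xxxxxx continuation. INVALID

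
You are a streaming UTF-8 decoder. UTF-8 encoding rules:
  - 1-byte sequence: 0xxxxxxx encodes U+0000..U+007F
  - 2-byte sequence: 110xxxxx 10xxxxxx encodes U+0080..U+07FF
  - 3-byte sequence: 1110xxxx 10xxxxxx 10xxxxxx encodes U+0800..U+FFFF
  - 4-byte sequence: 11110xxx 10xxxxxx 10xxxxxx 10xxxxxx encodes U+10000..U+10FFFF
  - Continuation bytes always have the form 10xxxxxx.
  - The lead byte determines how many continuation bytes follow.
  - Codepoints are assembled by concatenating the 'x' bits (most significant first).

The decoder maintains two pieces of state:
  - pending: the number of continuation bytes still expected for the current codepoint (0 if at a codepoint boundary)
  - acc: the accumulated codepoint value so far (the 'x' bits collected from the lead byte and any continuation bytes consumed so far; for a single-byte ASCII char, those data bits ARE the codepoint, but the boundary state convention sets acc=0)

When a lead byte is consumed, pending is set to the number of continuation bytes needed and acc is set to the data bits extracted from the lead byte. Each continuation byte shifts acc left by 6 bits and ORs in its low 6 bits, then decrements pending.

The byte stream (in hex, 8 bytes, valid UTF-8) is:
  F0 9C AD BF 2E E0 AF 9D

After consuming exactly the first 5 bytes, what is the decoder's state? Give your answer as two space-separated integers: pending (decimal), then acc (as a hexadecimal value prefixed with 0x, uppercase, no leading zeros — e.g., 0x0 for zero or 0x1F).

Answer: 0 0x0

Derivation:
Byte[0]=F0: 4-byte lead. pending=3, acc=0x0
Byte[1]=9C: continuation. acc=(acc<<6)|0x1C=0x1C, pending=2
Byte[2]=AD: continuation. acc=(acc<<6)|0x2D=0x72D, pending=1
Byte[3]=BF: continuation. acc=(acc<<6)|0x3F=0x1CB7F, pending=0
Byte[4]=2E: 1-byte. pending=0, acc=0x0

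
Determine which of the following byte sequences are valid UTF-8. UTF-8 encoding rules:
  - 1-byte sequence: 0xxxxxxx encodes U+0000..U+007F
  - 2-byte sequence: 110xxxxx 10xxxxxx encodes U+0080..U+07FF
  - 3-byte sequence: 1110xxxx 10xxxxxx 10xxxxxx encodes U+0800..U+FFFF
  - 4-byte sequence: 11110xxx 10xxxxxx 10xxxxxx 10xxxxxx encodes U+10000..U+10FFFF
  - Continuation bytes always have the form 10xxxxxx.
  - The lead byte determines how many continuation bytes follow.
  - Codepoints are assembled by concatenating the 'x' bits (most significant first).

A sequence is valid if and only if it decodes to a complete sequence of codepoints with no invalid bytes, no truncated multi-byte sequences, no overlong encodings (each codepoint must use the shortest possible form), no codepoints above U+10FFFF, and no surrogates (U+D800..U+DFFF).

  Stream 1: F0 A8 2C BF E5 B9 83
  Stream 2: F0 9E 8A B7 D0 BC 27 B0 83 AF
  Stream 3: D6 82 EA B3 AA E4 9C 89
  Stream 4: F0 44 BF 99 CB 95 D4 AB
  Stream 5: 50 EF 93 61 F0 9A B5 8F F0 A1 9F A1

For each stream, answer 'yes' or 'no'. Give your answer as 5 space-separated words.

Stream 1: error at byte offset 2. INVALID
Stream 2: error at byte offset 7. INVALID
Stream 3: decodes cleanly. VALID
Stream 4: error at byte offset 1. INVALID
Stream 5: error at byte offset 3. INVALID

Answer: no no yes no no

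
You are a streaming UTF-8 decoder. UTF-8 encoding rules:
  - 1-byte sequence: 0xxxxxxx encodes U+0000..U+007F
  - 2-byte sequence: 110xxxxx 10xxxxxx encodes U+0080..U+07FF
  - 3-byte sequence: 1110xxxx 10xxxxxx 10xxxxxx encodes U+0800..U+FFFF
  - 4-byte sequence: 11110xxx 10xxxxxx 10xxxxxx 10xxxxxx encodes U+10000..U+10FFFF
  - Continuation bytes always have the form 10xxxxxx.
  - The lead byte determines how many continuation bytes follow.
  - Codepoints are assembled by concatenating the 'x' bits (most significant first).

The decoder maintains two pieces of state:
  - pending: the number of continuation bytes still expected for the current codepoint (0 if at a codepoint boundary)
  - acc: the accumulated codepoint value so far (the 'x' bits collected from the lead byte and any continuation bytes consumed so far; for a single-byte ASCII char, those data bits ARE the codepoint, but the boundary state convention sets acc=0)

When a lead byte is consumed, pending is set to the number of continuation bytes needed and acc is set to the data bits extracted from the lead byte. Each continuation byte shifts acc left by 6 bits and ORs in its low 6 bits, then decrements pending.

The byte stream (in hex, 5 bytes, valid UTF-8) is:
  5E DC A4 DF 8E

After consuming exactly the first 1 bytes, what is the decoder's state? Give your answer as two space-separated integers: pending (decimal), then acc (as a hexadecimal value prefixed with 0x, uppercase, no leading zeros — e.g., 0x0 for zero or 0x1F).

Byte[0]=5E: 1-byte. pending=0, acc=0x0

Answer: 0 0x0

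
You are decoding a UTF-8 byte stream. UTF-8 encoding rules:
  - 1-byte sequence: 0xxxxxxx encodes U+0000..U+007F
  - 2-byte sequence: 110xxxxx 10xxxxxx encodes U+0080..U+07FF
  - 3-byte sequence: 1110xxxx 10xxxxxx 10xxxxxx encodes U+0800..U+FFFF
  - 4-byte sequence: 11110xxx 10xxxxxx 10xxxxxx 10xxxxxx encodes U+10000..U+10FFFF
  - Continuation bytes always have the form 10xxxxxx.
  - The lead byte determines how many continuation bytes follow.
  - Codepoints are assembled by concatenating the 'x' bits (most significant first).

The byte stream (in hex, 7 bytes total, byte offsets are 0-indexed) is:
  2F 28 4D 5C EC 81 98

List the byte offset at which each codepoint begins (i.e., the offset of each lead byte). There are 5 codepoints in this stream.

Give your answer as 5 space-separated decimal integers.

Byte[0]=2F: 1-byte ASCII. cp=U+002F
Byte[1]=28: 1-byte ASCII. cp=U+0028
Byte[2]=4D: 1-byte ASCII. cp=U+004D
Byte[3]=5C: 1-byte ASCII. cp=U+005C
Byte[4]=EC: 3-byte lead, need 2 cont bytes. acc=0xC
Byte[5]=81: continuation. acc=(acc<<6)|0x01=0x301
Byte[6]=98: continuation. acc=(acc<<6)|0x18=0xC058
Completed: cp=U+C058 (starts at byte 4)

Answer: 0 1 2 3 4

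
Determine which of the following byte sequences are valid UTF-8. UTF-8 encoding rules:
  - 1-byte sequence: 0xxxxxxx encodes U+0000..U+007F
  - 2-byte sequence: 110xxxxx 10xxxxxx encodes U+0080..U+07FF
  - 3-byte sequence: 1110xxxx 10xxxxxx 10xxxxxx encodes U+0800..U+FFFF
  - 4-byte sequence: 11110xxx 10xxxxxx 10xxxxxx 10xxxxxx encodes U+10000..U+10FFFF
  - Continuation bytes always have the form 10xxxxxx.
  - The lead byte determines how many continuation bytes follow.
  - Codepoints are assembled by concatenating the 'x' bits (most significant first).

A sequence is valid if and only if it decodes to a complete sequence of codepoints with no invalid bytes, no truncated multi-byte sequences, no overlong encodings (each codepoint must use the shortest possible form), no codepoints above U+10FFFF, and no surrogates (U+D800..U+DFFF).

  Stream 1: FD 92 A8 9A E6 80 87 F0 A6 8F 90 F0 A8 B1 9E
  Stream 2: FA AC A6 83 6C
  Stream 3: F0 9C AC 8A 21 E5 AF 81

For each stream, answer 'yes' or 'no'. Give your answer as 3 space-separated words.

Answer: no no yes

Derivation:
Stream 1: error at byte offset 0. INVALID
Stream 2: error at byte offset 0. INVALID
Stream 3: decodes cleanly. VALID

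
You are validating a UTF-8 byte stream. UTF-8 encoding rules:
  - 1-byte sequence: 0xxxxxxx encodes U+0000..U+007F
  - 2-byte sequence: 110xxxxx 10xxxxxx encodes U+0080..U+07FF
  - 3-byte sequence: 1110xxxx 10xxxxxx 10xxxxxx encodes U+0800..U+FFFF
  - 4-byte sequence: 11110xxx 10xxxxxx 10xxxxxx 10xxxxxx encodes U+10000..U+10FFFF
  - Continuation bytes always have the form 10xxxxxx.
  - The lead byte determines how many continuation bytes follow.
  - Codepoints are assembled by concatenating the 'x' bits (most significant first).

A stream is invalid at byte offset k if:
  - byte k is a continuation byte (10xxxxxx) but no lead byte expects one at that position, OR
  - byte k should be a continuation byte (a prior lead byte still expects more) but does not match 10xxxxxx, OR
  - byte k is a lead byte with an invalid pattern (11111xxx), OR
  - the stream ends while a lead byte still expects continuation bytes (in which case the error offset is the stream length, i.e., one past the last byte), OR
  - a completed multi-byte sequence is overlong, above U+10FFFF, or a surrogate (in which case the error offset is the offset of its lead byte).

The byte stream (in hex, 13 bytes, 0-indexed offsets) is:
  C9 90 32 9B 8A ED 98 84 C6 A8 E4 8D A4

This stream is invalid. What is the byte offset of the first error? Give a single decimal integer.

Answer: 3

Derivation:
Byte[0]=C9: 2-byte lead, need 1 cont bytes. acc=0x9
Byte[1]=90: continuation. acc=(acc<<6)|0x10=0x250
Completed: cp=U+0250 (starts at byte 0)
Byte[2]=32: 1-byte ASCII. cp=U+0032
Byte[3]=9B: INVALID lead byte (not 0xxx/110x/1110/11110)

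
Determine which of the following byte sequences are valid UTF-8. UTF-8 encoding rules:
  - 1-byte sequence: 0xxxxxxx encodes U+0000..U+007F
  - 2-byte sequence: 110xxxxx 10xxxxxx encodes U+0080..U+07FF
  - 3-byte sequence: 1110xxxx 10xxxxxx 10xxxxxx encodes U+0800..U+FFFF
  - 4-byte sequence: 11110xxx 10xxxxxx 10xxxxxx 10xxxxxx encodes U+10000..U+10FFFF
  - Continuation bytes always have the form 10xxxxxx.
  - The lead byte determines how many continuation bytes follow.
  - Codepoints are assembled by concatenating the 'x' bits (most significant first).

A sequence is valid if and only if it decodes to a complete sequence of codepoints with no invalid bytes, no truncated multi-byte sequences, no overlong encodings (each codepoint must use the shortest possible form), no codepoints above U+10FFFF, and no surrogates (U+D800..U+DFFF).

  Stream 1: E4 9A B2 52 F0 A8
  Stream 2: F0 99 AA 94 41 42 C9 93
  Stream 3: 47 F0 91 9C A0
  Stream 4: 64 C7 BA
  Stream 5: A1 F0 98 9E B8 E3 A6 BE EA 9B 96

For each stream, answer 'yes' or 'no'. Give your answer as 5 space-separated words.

Stream 1: error at byte offset 6. INVALID
Stream 2: decodes cleanly. VALID
Stream 3: decodes cleanly. VALID
Stream 4: decodes cleanly. VALID
Stream 5: error at byte offset 0. INVALID

Answer: no yes yes yes no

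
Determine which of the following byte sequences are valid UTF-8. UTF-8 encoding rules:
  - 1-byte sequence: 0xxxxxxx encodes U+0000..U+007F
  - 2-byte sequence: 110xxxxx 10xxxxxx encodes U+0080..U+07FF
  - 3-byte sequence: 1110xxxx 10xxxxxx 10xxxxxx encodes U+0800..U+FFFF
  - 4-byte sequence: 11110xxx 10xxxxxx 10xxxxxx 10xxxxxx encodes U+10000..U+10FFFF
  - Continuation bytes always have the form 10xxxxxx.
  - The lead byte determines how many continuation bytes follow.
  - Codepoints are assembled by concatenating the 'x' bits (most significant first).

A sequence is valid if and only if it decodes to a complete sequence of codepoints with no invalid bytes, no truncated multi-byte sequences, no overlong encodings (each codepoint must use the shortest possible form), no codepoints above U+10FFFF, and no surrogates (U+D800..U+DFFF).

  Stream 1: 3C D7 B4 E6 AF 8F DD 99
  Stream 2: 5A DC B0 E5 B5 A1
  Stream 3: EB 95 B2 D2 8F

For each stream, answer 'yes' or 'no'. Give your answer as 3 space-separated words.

Answer: yes yes yes

Derivation:
Stream 1: decodes cleanly. VALID
Stream 2: decodes cleanly. VALID
Stream 3: decodes cleanly. VALID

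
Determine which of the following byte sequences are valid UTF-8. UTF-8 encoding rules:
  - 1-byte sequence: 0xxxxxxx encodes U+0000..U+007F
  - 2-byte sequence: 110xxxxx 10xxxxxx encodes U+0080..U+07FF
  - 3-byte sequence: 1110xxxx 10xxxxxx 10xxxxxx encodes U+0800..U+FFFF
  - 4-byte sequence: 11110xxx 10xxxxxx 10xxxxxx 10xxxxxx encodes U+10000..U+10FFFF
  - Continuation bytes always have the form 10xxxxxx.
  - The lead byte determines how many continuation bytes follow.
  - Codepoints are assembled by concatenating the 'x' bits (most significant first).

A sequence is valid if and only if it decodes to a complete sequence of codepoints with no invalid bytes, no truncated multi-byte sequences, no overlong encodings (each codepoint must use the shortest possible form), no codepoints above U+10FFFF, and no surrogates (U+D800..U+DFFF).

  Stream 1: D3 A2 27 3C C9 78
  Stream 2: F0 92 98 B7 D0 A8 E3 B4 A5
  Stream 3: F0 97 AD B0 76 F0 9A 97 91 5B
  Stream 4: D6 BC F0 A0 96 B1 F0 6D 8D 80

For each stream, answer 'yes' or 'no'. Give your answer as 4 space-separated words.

Answer: no yes yes no

Derivation:
Stream 1: error at byte offset 5. INVALID
Stream 2: decodes cleanly. VALID
Stream 3: decodes cleanly. VALID
Stream 4: error at byte offset 7. INVALID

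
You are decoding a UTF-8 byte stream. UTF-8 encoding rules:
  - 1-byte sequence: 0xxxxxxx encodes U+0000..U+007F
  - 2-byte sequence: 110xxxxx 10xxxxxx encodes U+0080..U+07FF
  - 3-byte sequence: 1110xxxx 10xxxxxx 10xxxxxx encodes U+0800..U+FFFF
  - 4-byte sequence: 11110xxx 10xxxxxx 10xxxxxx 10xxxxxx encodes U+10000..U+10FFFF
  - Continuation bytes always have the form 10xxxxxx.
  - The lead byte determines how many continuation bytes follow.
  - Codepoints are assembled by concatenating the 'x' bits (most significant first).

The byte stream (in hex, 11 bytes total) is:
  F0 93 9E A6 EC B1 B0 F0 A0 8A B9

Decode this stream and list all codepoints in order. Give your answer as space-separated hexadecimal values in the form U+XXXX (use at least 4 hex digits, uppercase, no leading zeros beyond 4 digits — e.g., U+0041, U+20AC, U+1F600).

Answer: U+137A6 U+CC70 U+202B9

Derivation:
Byte[0]=F0: 4-byte lead, need 3 cont bytes. acc=0x0
Byte[1]=93: continuation. acc=(acc<<6)|0x13=0x13
Byte[2]=9E: continuation. acc=(acc<<6)|0x1E=0x4DE
Byte[3]=A6: continuation. acc=(acc<<6)|0x26=0x137A6
Completed: cp=U+137A6 (starts at byte 0)
Byte[4]=EC: 3-byte lead, need 2 cont bytes. acc=0xC
Byte[5]=B1: continuation. acc=(acc<<6)|0x31=0x331
Byte[6]=B0: continuation. acc=(acc<<6)|0x30=0xCC70
Completed: cp=U+CC70 (starts at byte 4)
Byte[7]=F0: 4-byte lead, need 3 cont bytes. acc=0x0
Byte[8]=A0: continuation. acc=(acc<<6)|0x20=0x20
Byte[9]=8A: continuation. acc=(acc<<6)|0x0A=0x80A
Byte[10]=B9: continuation. acc=(acc<<6)|0x39=0x202B9
Completed: cp=U+202B9 (starts at byte 7)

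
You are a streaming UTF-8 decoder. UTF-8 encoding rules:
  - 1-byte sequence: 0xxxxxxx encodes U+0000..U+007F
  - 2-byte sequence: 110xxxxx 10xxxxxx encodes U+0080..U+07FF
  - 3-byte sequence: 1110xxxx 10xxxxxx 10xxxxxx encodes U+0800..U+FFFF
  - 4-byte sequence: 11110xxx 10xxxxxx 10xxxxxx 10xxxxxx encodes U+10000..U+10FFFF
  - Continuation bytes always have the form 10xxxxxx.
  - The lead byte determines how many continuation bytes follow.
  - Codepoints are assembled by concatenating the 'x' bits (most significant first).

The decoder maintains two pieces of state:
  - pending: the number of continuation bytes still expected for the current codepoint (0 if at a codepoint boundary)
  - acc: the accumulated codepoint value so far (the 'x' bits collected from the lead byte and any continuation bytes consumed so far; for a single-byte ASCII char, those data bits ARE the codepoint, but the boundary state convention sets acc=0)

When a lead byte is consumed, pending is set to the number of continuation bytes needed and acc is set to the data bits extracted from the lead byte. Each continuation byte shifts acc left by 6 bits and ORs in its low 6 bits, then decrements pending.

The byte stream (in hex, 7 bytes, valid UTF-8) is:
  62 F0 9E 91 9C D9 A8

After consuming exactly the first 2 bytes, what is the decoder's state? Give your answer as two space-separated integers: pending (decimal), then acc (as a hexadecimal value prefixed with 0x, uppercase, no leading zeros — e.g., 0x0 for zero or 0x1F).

Byte[0]=62: 1-byte. pending=0, acc=0x0
Byte[1]=F0: 4-byte lead. pending=3, acc=0x0

Answer: 3 0x0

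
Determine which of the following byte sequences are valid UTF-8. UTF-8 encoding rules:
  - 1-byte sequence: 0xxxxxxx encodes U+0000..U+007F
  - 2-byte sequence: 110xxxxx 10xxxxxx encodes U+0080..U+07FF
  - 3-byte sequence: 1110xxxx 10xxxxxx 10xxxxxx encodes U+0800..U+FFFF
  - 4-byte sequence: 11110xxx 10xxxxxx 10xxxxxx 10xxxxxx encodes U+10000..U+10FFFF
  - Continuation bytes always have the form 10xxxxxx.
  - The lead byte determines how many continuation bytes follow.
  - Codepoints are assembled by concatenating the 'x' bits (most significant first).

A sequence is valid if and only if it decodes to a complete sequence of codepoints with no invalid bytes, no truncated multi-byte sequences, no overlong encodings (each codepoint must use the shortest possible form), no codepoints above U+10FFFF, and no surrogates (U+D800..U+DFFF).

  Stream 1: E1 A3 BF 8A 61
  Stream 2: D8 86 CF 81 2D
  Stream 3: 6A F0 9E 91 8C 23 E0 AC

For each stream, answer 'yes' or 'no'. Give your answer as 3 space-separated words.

Stream 1: error at byte offset 3. INVALID
Stream 2: decodes cleanly. VALID
Stream 3: error at byte offset 8. INVALID

Answer: no yes no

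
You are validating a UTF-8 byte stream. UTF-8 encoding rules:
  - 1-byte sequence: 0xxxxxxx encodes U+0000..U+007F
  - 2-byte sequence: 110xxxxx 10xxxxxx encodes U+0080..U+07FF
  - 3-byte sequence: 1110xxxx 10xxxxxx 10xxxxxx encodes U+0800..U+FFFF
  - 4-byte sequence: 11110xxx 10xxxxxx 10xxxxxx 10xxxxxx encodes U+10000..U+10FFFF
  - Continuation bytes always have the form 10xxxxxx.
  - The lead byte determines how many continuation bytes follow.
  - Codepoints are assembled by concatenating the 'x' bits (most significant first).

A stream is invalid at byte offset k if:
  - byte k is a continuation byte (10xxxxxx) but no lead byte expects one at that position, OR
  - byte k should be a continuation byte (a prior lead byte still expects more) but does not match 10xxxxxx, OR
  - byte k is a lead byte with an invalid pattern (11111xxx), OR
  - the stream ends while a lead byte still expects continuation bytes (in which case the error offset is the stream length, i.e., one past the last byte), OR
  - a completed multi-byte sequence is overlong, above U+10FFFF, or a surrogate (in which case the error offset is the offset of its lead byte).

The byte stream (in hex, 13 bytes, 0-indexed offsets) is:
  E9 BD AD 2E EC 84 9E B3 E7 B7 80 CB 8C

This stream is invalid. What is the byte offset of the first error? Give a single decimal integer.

Byte[0]=E9: 3-byte lead, need 2 cont bytes. acc=0x9
Byte[1]=BD: continuation. acc=(acc<<6)|0x3D=0x27D
Byte[2]=AD: continuation. acc=(acc<<6)|0x2D=0x9F6D
Completed: cp=U+9F6D (starts at byte 0)
Byte[3]=2E: 1-byte ASCII. cp=U+002E
Byte[4]=EC: 3-byte lead, need 2 cont bytes. acc=0xC
Byte[5]=84: continuation. acc=(acc<<6)|0x04=0x304
Byte[6]=9E: continuation. acc=(acc<<6)|0x1E=0xC11E
Completed: cp=U+C11E (starts at byte 4)
Byte[7]=B3: INVALID lead byte (not 0xxx/110x/1110/11110)

Answer: 7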